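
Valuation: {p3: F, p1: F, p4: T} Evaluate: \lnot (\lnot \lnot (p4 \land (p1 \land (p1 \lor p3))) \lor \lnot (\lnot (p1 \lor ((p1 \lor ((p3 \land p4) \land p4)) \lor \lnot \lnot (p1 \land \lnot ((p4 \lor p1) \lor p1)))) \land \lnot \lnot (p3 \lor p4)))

Substituting p3=F, p1=F, p4=T:
p1 \lor p3 = F \lor F = F
p1 \land (p1 \lor p3) = F \land F = F
p4 \land (p1 \land (p1 \lor p3)) = T \land F = F
\lnot (p4 \land (p1 \land (p1 \lor p3))) = \lnot F = T
\lnot \lnot (p4 \land (p1 \land (p1 \lor p3))) = \lnot T = F
p3 \land p4 = F \land T = F
(p3 \land p4) \land p4 = F \land T = F
p1 \lor ((p3 \land p4) \land p4) = F \lor F = F
p4 \lor p1 = T \lor F = T
(p4 \lor p1) \lor p1 = T \lor F = T
\lnot ((p4 \lor p1) \lor p1) = \lnot T = F
p1 \land \lnot ((p4 \lor p1) \lor p1) = F \land F = F
\lnot (p1 \land \lnot ((p4 \lor p1) \lor p1)) = \lnot F = T
\lnot \lnot (p1 \land \lnot ((p4 \lor p1) \lor p1)) = \lnot T = F
(p1 \lor ((p3 \land p4) \land p4)) \lor \lnot \lnot (p1 \land \lnot ((p4 \lor p1) \lor p1)) = F \lor F = F
p1 \lor ((p1 \lor ((p3 \land p4) \land p4)) \lor \lnot \lnot (p1 \land \lnot ((p4 \lor p1) \lor p1))) = F \lor F = F
\lnot (p1 \lor ((p1 \lor ((p3 \land p4) \land p4)) \lor \lnot \lnot (p1 \land \lnot ((p4 \lor p1) \lor p1)))) = \lnot F = T
p3 \lor p4 = F \lor T = T
\lnot (p3 \lor p4) = \lnot T = F
\lnot \lnot (p3 \lor p4) = \lnot F = T
\lnot (p1 \lor ((p1 \lor ((p3 \land p4) \land p4)) \lor \lnot \lnot (p1 \land \lnot ((p4 \lor p1) \lor p1)))) \land \lnot \lnot (p3 \lor p4) = T \land T = T
\lnot (\lnot (p1 \lor ((p1 \lor ((p3 \land p4) \land p4)) \lor \lnot \lnot (p1 \land \lnot ((p4 \lor p1) \lor p1)))) \land \lnot \lnot (p3 \lor p4)) = \lnot T = F
\lnot \lnot (p4 \land (p1 \land (p1 \lor p3))) \lor \lnot (\lnot (p1 \lor ((p1 \lor ((p3 \land p4) \land p4)) \lor \lnot \lnot (p1 \land \lnot ((p4 \lor p1) \lor p1)))) \land \lnot \lnot (p3 \lor p4)) = F \lor F = F
\lnot (\lnot \lnot (p4 \land (p1 \land (p1 \lor p3))) \lor \lnot (\lnot (p1 \lor ((p1 \lor ((p3 \land p4) \land p4)) \lor \lnot \lnot (p1 \land \lnot ((p4 \lor p1) \lor p1)))) \land \lnot \lnot (p3 \lor p4))) = \lnot F = T

T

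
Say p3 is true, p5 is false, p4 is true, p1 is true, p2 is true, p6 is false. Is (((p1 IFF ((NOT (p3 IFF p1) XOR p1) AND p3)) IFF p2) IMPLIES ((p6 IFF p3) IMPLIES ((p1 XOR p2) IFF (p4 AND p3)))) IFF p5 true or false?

p3 IFF p1 = T IFF T = T
NOT (p3 IFF p1) = NOT T = F
NOT (p3 IFF p1) XOR p1 = F XOR T = T
(NOT (p3 IFF p1) XOR p1) AND p3 = T AND T = T
p1 IFF ((NOT (p3 IFF p1) XOR p1) AND p3) = T IFF T = T
(p1 IFF ((NOT (p3 IFF p1) XOR p1) AND p3)) IFF p2 = T IFF T = T
p6 IFF p3 = F IFF T = F
p1 XOR p2 = T XOR T = F
p4 AND p3 = T AND T = T
(p1 XOR p2) IFF (p4 AND p3) = F IFF T = F
(p6 IFF p3) IMPLIES ((p1 XOR p2) IFF (p4 AND p3)) = F IMPLIES F = T
((p1 IFF ((NOT (p3 IFF p1) XOR p1) AND p3)) IFF p2) IMPLIES ((p6 IFF p3) IMPLIES ((p1 XOR p2) IFF (p4 AND p3))) = T IMPLIES T = T
(((p1 IFF ((NOT (p3 IFF p1) XOR p1) AND p3)) IFF p2) IMPLIES ((p6 IFF p3) IMPLIES ((p1 XOR p2) IFF (p4 AND p3)))) IFF p5 = T IFF F = F

F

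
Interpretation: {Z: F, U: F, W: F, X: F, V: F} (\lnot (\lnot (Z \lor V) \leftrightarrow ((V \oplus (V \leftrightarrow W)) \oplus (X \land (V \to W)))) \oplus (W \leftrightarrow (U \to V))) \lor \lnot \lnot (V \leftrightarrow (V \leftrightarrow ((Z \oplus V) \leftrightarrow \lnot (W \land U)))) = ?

Z \lor V = F \lor F = F
\lnot (Z \lor V) = \lnot F = T
V \leftrightarrow W = F \leftrightarrow F = T
V \oplus (V \leftrightarrow W) = F \oplus T = T
V \to W = F \to F = T
X \land (V \to W) = F \land T = F
(V \oplus (V \leftrightarrow W)) \oplus (X \land (V \to W)) = T \oplus F = T
\lnot (Z \lor V) \leftrightarrow ((V \oplus (V \leftrightarrow W)) \oplus (X \land (V \to W))) = T \leftrightarrow T = T
\lnot (\lnot (Z \lor V) \leftrightarrow ((V \oplus (V \leftrightarrow W)) \oplus (X \land (V \to W)))) = \lnot T = F
U \to V = F \to F = T
W \leftrightarrow (U \to V) = F \leftrightarrow T = F
\lnot (\lnot (Z \lor V) \leftrightarrow ((V \oplus (V \leftrightarrow W)) \oplus (X \land (V \to W)))) \oplus (W \leftrightarrow (U \to V)) = F \oplus F = F
Z \oplus V = F \oplus F = F
W \land U = F \land F = F
\lnot (W \land U) = \lnot F = T
(Z \oplus V) \leftrightarrow \lnot (W \land U) = F \leftrightarrow T = F
V \leftrightarrow ((Z \oplus V) \leftrightarrow \lnot (W \land U)) = F \leftrightarrow F = T
V \leftrightarrow (V \leftrightarrow ((Z \oplus V) \leftrightarrow \lnot (W \land U))) = F \leftrightarrow T = F
\lnot (V \leftrightarrow (V \leftrightarrow ((Z \oplus V) \leftrightarrow \lnot (W \land U)))) = \lnot F = T
\lnot \lnot (V \leftrightarrow (V \leftrightarrow ((Z \oplus V) \leftrightarrow \lnot (W \land U)))) = \lnot T = F
(\lnot (\lnot (Z \lor V) \leftrightarrow ((V \oplus (V \leftrightarrow W)) \oplus (X \land (V \to W)))) \oplus (W \leftrightarrow (U \to V))) \lor \lnot \lnot (V \leftrightarrow (V \leftrightarrow ((Z \oplus V) \leftrightarrow \lnot (W \land U)))) = F \lor F = F

F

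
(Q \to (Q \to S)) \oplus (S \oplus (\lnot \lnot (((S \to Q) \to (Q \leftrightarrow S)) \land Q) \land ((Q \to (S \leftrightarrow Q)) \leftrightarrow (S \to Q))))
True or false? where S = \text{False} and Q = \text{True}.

Q \to S = \text{True} \to \text{False} = \text{False}
Q \to (Q \to S) = \text{True} \to \text{False} = \text{False}
S \to Q = \text{False} \to \text{True} = \text{True}
Q \leftrightarrow S = \text{True} \leftrightarrow \text{False} = \text{False}
(S \to Q) \to (Q \leftrightarrow S) = \text{True} \to \text{False} = \text{False}
((S \to Q) \to (Q \leftrightarrow S)) \land Q = \text{False} \land \text{True} = \text{False}
\lnot (((S \to Q) \to (Q \leftrightarrow S)) \land Q) = \lnot \text{False} = \text{True}
\lnot \lnot (((S \to Q) \to (Q \leftrightarrow S)) \land Q) = \lnot \text{True} = \text{False}
S \leftrightarrow Q = \text{False} \leftrightarrow \text{True} = \text{False}
Q \to (S \leftrightarrow Q) = \text{True} \to \text{False} = \text{False}
S \to Q = \text{False} \to \text{True} = \text{True}
(Q \to (S \leftrightarrow Q)) \leftrightarrow (S \to Q) = \text{False} \leftrightarrow \text{True} = \text{False}
\lnot \lnot (((S \to Q) \to (Q \leftrightarrow S)) \land Q) \land ((Q \to (S \leftrightarrow Q)) \leftrightarrow (S \to Q)) = \text{False} \land \text{False} = \text{False}
S \oplus (\lnot \lnot (((S \to Q) \to (Q \leftrightarrow S)) \land Q) \land ((Q \to (S \leftrightarrow Q)) \leftrightarrow (S \to Q))) = \text{False} \oplus \text{False} = \text{False}
(Q \to (Q \to S)) \oplus (S \oplus (\lnot \lnot (((S \to Q) \to (Q \leftrightarrow S)) \land Q) \land ((Q \to (S \leftrightarrow Q)) \leftrightarrow (S \to Q)))) = \text{False} \oplus \text{False} = \text{False}

\text{False}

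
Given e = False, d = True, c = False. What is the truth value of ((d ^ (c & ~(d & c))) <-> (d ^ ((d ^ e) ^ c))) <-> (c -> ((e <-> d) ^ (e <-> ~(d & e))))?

Substituting e=False, d=True, c=False:
d & c = True & False = False
~(d & c) = ~False = True
c & ~(d & c) = False & True = False
d ^ (c & ~(d & c)) = True ^ False = True
d ^ e = True ^ False = True
(d ^ e) ^ c = True ^ False = True
d ^ ((d ^ e) ^ c) = True ^ True = False
(d ^ (c & ~(d & c))) <-> (d ^ ((d ^ e) ^ c)) = True <-> False = False
e <-> d = False <-> True = False
d & e = True & False = False
~(d & e) = ~False = True
e <-> ~(d & e) = False <-> True = False
(e <-> d) ^ (e <-> ~(d & e)) = False ^ False = False
c -> ((e <-> d) ^ (e <-> ~(d & e))) = False -> False = True
((d ^ (c & ~(d & c))) <-> (d ^ ((d ^ e) ^ c))) <-> (c -> ((e <-> d) ^ (e <-> ~(d & e)))) = False <-> True = False

False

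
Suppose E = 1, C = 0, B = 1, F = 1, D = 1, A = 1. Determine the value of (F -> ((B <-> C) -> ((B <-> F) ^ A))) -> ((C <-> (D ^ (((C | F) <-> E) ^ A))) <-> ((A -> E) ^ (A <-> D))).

1

Substituting E=1, C=0, B=1, F=1, D=1, A=1:
B <-> C = 1 <-> 0 = 0
B <-> F = 1 <-> 1 = 1
(B <-> F) ^ A = 1 ^ 1 = 0
(B <-> C) -> ((B <-> F) ^ A) = 0 -> 0 = 1
F -> ((B <-> C) -> ((B <-> F) ^ A)) = 1 -> 1 = 1
C | F = 0 | 1 = 1
(C | F) <-> E = 1 <-> 1 = 1
((C | F) <-> E) ^ A = 1 ^ 1 = 0
D ^ (((C | F) <-> E) ^ A) = 1 ^ 0 = 1
C <-> (D ^ (((C | F) <-> E) ^ A)) = 0 <-> 1 = 0
A -> E = 1 -> 1 = 1
A <-> D = 1 <-> 1 = 1
(A -> E) ^ (A <-> D) = 1 ^ 1 = 0
(C <-> (D ^ (((C | F) <-> E) ^ A))) <-> ((A -> E) ^ (A <-> D)) = 0 <-> 0 = 1
(F -> ((B <-> C) -> ((B <-> F) ^ A))) -> ((C <-> (D ^ (((C | F) <-> E) ^ A))) <-> ((A -> E) ^ (A <-> D))) = 1 -> 1 = 1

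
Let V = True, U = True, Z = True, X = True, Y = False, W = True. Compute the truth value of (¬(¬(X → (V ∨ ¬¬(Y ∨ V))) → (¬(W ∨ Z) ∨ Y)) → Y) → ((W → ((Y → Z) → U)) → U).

Substituting V=True, U=True, Z=True, X=True, Y=False, W=True:
Y ∨ V = False ∨ True = True
¬(Y ∨ V) = ¬True = False
¬¬(Y ∨ V) = ¬False = True
V ∨ ¬¬(Y ∨ V) = True ∨ True = True
X → (V ∨ ¬¬(Y ∨ V)) = True → True = True
¬(X → (V ∨ ¬¬(Y ∨ V))) = ¬True = False
W ∨ Z = True ∨ True = True
¬(W ∨ Z) = ¬True = False
¬(W ∨ Z) ∨ Y = False ∨ False = False
¬(X → (V ∨ ¬¬(Y ∨ V))) → (¬(W ∨ Z) ∨ Y) = False → False = True
¬(¬(X → (V ∨ ¬¬(Y ∨ V))) → (¬(W ∨ Z) ∨ Y)) = ¬True = False
¬(¬(X → (V ∨ ¬¬(Y ∨ V))) → (¬(W ∨ Z) ∨ Y)) → Y = False → False = True
Y → Z = False → True = True
(Y → Z) → U = True → True = True
W → ((Y → Z) → U) = True → True = True
(W → ((Y → Z) → U)) → U = True → True = True
(¬(¬(X → (V ∨ ¬¬(Y ∨ V))) → (¬(W ∨ Z) ∨ Y)) → Y) → ((W → ((Y → Z) → U)) → U) = True → True = True

True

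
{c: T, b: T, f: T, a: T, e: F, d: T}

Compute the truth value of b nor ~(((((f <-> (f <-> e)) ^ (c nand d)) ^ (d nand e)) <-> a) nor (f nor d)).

F

f <-> e = T <-> F = F
f <-> (f <-> e) = T <-> F = F
c nand d = T nand T = F
(f <-> (f <-> e)) ^ (c nand d) = F ^ F = F
d nand e = T nand F = T
((f <-> (f <-> e)) ^ (c nand d)) ^ (d nand e) = F ^ T = T
(((f <-> (f <-> e)) ^ (c nand d)) ^ (d nand e)) <-> a = T <-> T = T
f nor d = T nor T = F
((((f <-> (f <-> e)) ^ (c nand d)) ^ (d nand e)) <-> a) nor (f nor d) = T nor F = F
~(((((f <-> (f <-> e)) ^ (c nand d)) ^ (d nand e)) <-> a) nor (f nor d)) = ~F = T
b nor ~(((((f <-> (f <-> e)) ^ (c nand d)) ^ (d nand e)) <-> a) nor (f nor d)) = T nor T = F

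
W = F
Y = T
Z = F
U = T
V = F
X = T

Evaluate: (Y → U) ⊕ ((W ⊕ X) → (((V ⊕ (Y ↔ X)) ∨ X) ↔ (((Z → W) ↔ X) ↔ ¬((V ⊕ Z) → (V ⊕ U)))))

T

Y → U = T → T = T
W ⊕ X = F ⊕ T = T
Y ↔ X = T ↔ T = T
V ⊕ (Y ↔ X) = F ⊕ T = T
(V ⊕ (Y ↔ X)) ∨ X = T ∨ T = T
Z → W = F → F = T
(Z → W) ↔ X = T ↔ T = T
V ⊕ Z = F ⊕ F = F
V ⊕ U = F ⊕ T = T
(V ⊕ Z) → (V ⊕ U) = F → T = T
¬((V ⊕ Z) → (V ⊕ U)) = ¬T = F
((Z → W) ↔ X) ↔ ¬((V ⊕ Z) → (V ⊕ U)) = T ↔ F = F
((V ⊕ (Y ↔ X)) ∨ X) ↔ (((Z → W) ↔ X) ↔ ¬((V ⊕ Z) → (V ⊕ U))) = T ↔ F = F
(W ⊕ X) → (((V ⊕ (Y ↔ X)) ∨ X) ↔ (((Z → W) ↔ X) ↔ ¬((V ⊕ Z) → (V ⊕ U)))) = T → F = F
(Y → U) ⊕ ((W ⊕ X) → (((V ⊕ (Y ↔ X)) ∨ X) ↔ (((Z → W) ↔ X) ↔ ¬((V ⊕ Z) → (V ⊕ U))))) = T ⊕ F = T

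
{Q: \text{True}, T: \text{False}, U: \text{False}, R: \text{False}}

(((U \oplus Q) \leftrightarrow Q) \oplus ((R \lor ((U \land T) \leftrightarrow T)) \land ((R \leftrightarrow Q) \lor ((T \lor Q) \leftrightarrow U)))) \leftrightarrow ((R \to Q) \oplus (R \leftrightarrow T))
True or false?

Substituting Q=\text{True}, T=\text{False}, U=\text{False}, R=\text{False}:
U \oplus Q = \text{False} \oplus \text{True} = \text{True}
(U \oplus Q) \leftrightarrow Q = \text{True} \leftrightarrow \text{True} = \text{True}
U \land T = \text{False} \land \text{False} = \text{False}
(U \land T) \leftrightarrow T = \text{False} \leftrightarrow \text{False} = \text{True}
R \lor ((U \land T) \leftrightarrow T) = \text{False} \lor \text{True} = \text{True}
R \leftrightarrow Q = \text{False} \leftrightarrow \text{True} = \text{False}
T \lor Q = \text{False} \lor \text{True} = \text{True}
(T \lor Q) \leftrightarrow U = \text{True} \leftrightarrow \text{False} = \text{False}
(R \leftrightarrow Q) \lor ((T \lor Q) \leftrightarrow U) = \text{False} \lor \text{False} = \text{False}
(R \lor ((U \land T) \leftrightarrow T)) \land ((R \leftrightarrow Q) \lor ((T \lor Q) \leftrightarrow U)) = \text{True} \land \text{False} = \text{False}
((U \oplus Q) \leftrightarrow Q) \oplus ((R \lor ((U \land T) \leftrightarrow T)) \land ((R \leftrightarrow Q) \lor ((T \lor Q) \leftrightarrow U))) = \text{True} \oplus \text{False} = \text{True}
R \to Q = \text{False} \to \text{True} = \text{True}
R \leftrightarrow T = \text{False} \leftrightarrow \text{False} = \text{True}
(R \to Q) \oplus (R \leftrightarrow T) = \text{True} \oplus \text{True} = \text{False}
(((U \oplus Q) \leftrightarrow Q) \oplus ((R \lor ((U \land T) \leftrightarrow T)) \land ((R \leftrightarrow Q) \lor ((T \lor Q) \leftrightarrow U)))) \leftrightarrow ((R \to Q) \oplus (R \leftrightarrow T)) = \text{True} \leftrightarrow \text{False} = \text{False}

\text{False}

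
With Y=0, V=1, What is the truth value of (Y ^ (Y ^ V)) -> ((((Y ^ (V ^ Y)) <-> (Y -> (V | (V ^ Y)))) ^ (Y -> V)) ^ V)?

1

Substituting Y=0, V=1:
Y ^ V = 0 ^ 1 = 1
Y ^ (Y ^ V) = 0 ^ 1 = 1
V ^ Y = 1 ^ 0 = 1
Y ^ (V ^ Y) = 0 ^ 1 = 1
V ^ Y = 1 ^ 0 = 1
V | (V ^ Y) = 1 | 1 = 1
Y -> (V | (V ^ Y)) = 0 -> 1 = 1
(Y ^ (V ^ Y)) <-> (Y -> (V | (V ^ Y))) = 1 <-> 1 = 1
Y -> V = 0 -> 1 = 1
((Y ^ (V ^ Y)) <-> (Y -> (V | (V ^ Y)))) ^ (Y -> V) = 1 ^ 1 = 0
(((Y ^ (V ^ Y)) <-> (Y -> (V | (V ^ Y)))) ^ (Y -> V)) ^ V = 0 ^ 1 = 1
(Y ^ (Y ^ V)) -> ((((Y ^ (V ^ Y)) <-> (Y -> (V | (V ^ Y)))) ^ (Y -> V)) ^ V) = 1 -> 1 = 1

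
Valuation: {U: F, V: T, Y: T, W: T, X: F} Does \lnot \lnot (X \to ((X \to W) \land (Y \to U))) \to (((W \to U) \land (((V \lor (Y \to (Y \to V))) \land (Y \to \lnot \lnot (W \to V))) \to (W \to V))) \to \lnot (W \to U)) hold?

Substituting U=F, V=T, Y=T, W=T, X=F:
X \to W = F \to T = T
Y \to U = T \to F = F
(X \to W) \land (Y \to U) = T \land F = F
X \to ((X \to W) \land (Y \to U)) = F \to F = T
\lnot (X \to ((X \to W) \land (Y \to U))) = \lnot T = F
\lnot \lnot (X \to ((X \to W) \land (Y \to U))) = \lnot F = T
W \to U = T \to F = F
Y \to V = T \to T = T
Y \to (Y \to V) = T \to T = T
V \lor (Y \to (Y \to V)) = T \lor T = T
W \to V = T \to T = T
\lnot (W \to V) = \lnot T = F
\lnot \lnot (W \to V) = \lnot F = T
Y \to \lnot \lnot (W \to V) = T \to T = T
(V \lor (Y \to (Y \to V))) \land (Y \to \lnot \lnot (W \to V)) = T \land T = T
W \to V = T \to T = T
((V \lor (Y \to (Y \to V))) \land (Y \to \lnot \lnot (W \to V))) \to (W \to V) = T \to T = T
(W \to U) \land (((V \lor (Y \to (Y \to V))) \land (Y \to \lnot \lnot (W \to V))) \to (W \to V)) = F \land T = F
W \to U = T \to F = F
\lnot (W \to U) = \lnot F = T
((W \to U) \land (((V \lor (Y \to (Y \to V))) \land (Y \to \lnot \lnot (W \to V))) \to (W \to V))) \to \lnot (W \to U) = F \to T = T
\lnot \lnot (X \to ((X \to W) \land (Y \to U))) \to (((W \to U) \land (((V \lor (Y \to (Y \to V))) \land (Y \to \lnot \lnot (W \to V))) \to (W \to V))) \to \lnot (W \to U)) = T \to T = T

T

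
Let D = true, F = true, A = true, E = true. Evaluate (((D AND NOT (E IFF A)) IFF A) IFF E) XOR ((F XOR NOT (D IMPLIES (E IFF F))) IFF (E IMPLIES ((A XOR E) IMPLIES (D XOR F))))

true

Substituting D=true, F=true, A=true, E=true:
E IFF A = true IFF true = true
NOT (E IFF A) = NOT true = false
D AND NOT (E IFF A) = true AND false = false
(D AND NOT (E IFF A)) IFF A = false IFF true = false
((D AND NOT (E IFF A)) IFF A) IFF E = false IFF true = false
E IFF F = true IFF true = true
D IMPLIES (E IFF F) = true IMPLIES true = true
NOT (D IMPLIES (E IFF F)) = NOT true = false
F XOR NOT (D IMPLIES (E IFF F)) = true XOR false = true
A XOR E = true XOR true = false
D XOR F = true XOR true = false
(A XOR E) IMPLIES (D XOR F) = false IMPLIES false = true
E IMPLIES ((A XOR E) IMPLIES (D XOR F)) = true IMPLIES true = true
(F XOR NOT (D IMPLIES (E IFF F))) IFF (E IMPLIES ((A XOR E) IMPLIES (D XOR F))) = true IFF true = true
(((D AND NOT (E IFF A)) IFF A) IFF E) XOR ((F XOR NOT (D IMPLIES (E IFF F))) IFF (E IMPLIES ((A XOR E) IMPLIES (D XOR F)))) = false XOR true = true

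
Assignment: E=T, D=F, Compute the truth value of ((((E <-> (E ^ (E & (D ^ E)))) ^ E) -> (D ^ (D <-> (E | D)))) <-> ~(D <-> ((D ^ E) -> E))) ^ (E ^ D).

T

D ^ E = F ^ T = T
E & (D ^ E) = T & T = T
E ^ (E & (D ^ E)) = T ^ T = F
E <-> (E ^ (E & (D ^ E))) = T <-> F = F
(E <-> (E ^ (E & (D ^ E)))) ^ E = F ^ T = T
E | D = T | F = T
D <-> (E | D) = F <-> T = F
D ^ (D <-> (E | D)) = F ^ F = F
((E <-> (E ^ (E & (D ^ E)))) ^ E) -> (D ^ (D <-> (E | D))) = T -> F = F
D ^ E = F ^ T = T
(D ^ E) -> E = T -> T = T
D <-> ((D ^ E) -> E) = F <-> T = F
~(D <-> ((D ^ E) -> E)) = ~F = T
(((E <-> (E ^ (E & (D ^ E)))) ^ E) -> (D ^ (D <-> (E | D)))) <-> ~(D <-> ((D ^ E) -> E)) = F <-> T = F
E ^ D = T ^ F = T
((((E <-> (E ^ (E & (D ^ E)))) ^ E) -> (D ^ (D <-> (E | D)))) <-> ~(D <-> ((D ^ E) -> E))) ^ (E ^ D) = F ^ T = T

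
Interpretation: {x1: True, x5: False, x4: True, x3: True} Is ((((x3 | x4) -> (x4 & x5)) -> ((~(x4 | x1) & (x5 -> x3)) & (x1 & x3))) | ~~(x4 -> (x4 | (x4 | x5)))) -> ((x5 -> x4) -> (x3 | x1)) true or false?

x3 | x4 = True | True = True
x4 & x5 = True & False = False
(x3 | x4) -> (x4 & x5) = True -> False = False
x4 | x1 = True | True = True
~(x4 | x1) = ~True = False
x5 -> x3 = False -> True = True
~(x4 | x1) & (x5 -> x3) = False & True = False
x1 & x3 = True & True = True
(~(x4 | x1) & (x5 -> x3)) & (x1 & x3) = False & True = False
((x3 | x4) -> (x4 & x5)) -> ((~(x4 | x1) & (x5 -> x3)) & (x1 & x3)) = False -> False = True
x4 | x5 = True | False = True
x4 | (x4 | x5) = True | True = True
x4 -> (x4 | (x4 | x5)) = True -> True = True
~(x4 -> (x4 | (x4 | x5))) = ~True = False
~~(x4 -> (x4 | (x4 | x5))) = ~False = True
(((x3 | x4) -> (x4 & x5)) -> ((~(x4 | x1) & (x5 -> x3)) & (x1 & x3))) | ~~(x4 -> (x4 | (x4 | x5))) = True | True = True
x5 -> x4 = False -> True = True
x3 | x1 = True | True = True
(x5 -> x4) -> (x3 | x1) = True -> True = True
((((x3 | x4) -> (x4 & x5)) -> ((~(x4 | x1) & (x5 -> x3)) & (x1 & x3))) | ~~(x4 -> (x4 | (x4 | x5)))) -> ((x5 -> x4) -> (x3 | x1)) = True -> True = True

True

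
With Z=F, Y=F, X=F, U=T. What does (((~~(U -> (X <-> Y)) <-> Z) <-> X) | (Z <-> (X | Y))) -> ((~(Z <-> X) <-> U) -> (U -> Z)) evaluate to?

Substituting Z=F, Y=F, X=F, U=T:
X <-> Y = F <-> F = T
U -> (X <-> Y) = T -> T = T
~(U -> (X <-> Y)) = ~T = F
~~(U -> (X <-> Y)) = ~F = T
~~(U -> (X <-> Y)) <-> Z = T <-> F = F
(~~(U -> (X <-> Y)) <-> Z) <-> X = F <-> F = T
X | Y = F | F = F
Z <-> (X | Y) = F <-> F = T
((~~(U -> (X <-> Y)) <-> Z) <-> X) | (Z <-> (X | Y)) = T | T = T
Z <-> X = F <-> F = T
~(Z <-> X) = ~T = F
~(Z <-> X) <-> U = F <-> T = F
U -> Z = T -> F = F
(~(Z <-> X) <-> U) -> (U -> Z) = F -> F = T
(((~~(U -> (X <-> Y)) <-> Z) <-> X) | (Z <-> (X | Y))) -> ((~(Z <-> X) <-> U) -> (U -> Z)) = T -> T = T

T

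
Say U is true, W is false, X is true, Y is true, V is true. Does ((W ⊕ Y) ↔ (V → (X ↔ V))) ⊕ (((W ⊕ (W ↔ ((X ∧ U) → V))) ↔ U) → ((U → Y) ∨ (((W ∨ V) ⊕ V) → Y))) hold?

W ⊕ Y = F ⊕ T = T
X ↔ V = T ↔ T = T
V → (X ↔ V) = T → T = T
(W ⊕ Y) ↔ (V → (X ↔ V)) = T ↔ T = T
X ∧ U = T ∧ T = T
(X ∧ U) → V = T → T = T
W ↔ ((X ∧ U) → V) = F ↔ T = F
W ⊕ (W ↔ ((X ∧ U) → V)) = F ⊕ F = F
(W ⊕ (W ↔ ((X ∧ U) → V))) ↔ U = F ↔ T = F
U → Y = T → T = T
W ∨ V = F ∨ T = T
(W ∨ V) ⊕ V = T ⊕ T = F
((W ∨ V) ⊕ V) → Y = F → T = T
(U → Y) ∨ (((W ∨ V) ⊕ V) → Y) = T ∨ T = T
((W ⊕ (W ↔ ((X ∧ U) → V))) ↔ U) → ((U → Y) ∨ (((W ∨ V) ⊕ V) → Y)) = F → T = T
((W ⊕ Y) ↔ (V → (X ↔ V))) ⊕ (((W ⊕ (W ↔ ((X ∧ U) → V))) ↔ U) → ((U → Y) ∨ (((W ∨ V) ⊕ V) → Y))) = T ⊕ T = F

F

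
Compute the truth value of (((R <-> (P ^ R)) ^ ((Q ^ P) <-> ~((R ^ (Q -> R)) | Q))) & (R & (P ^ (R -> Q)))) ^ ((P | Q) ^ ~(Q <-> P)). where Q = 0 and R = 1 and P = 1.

1

Substituting Q=0, R=1, P=1:
P ^ R = 1 ^ 1 = 0
R <-> (P ^ R) = 1 <-> 0 = 0
Q ^ P = 0 ^ 1 = 1
Q -> R = 0 -> 1 = 1
R ^ (Q -> R) = 1 ^ 1 = 0
(R ^ (Q -> R)) | Q = 0 | 0 = 0
~((R ^ (Q -> R)) | Q) = ~0 = 1
(Q ^ P) <-> ~((R ^ (Q -> R)) | Q) = 1 <-> 1 = 1
(R <-> (P ^ R)) ^ ((Q ^ P) <-> ~((R ^ (Q -> R)) | Q)) = 0 ^ 1 = 1
R -> Q = 1 -> 0 = 0
P ^ (R -> Q) = 1 ^ 0 = 1
R & (P ^ (R -> Q)) = 1 & 1 = 1
((R <-> (P ^ R)) ^ ((Q ^ P) <-> ~((R ^ (Q -> R)) | Q))) & (R & (P ^ (R -> Q))) = 1 & 1 = 1
P | Q = 1 | 0 = 1
Q <-> P = 0 <-> 1 = 0
~(Q <-> P) = ~0 = 1
(P | Q) ^ ~(Q <-> P) = 1 ^ 1 = 0
(((R <-> (P ^ R)) ^ ((Q ^ P) <-> ~((R ^ (Q -> R)) | Q))) & (R & (P ^ (R -> Q)))) ^ ((P | Q) ^ ~(Q <-> P)) = 1 ^ 0 = 1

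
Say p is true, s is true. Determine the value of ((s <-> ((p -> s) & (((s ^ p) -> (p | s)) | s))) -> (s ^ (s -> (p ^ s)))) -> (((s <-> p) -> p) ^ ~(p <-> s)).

p -> s = True -> True = True
s ^ p = True ^ True = False
p | s = True | True = True
(s ^ p) -> (p | s) = False -> True = True
((s ^ p) -> (p | s)) | s = True | True = True
(p -> s) & (((s ^ p) -> (p | s)) | s) = True & True = True
s <-> ((p -> s) & (((s ^ p) -> (p | s)) | s)) = True <-> True = True
p ^ s = True ^ True = False
s -> (p ^ s) = True -> False = False
s ^ (s -> (p ^ s)) = True ^ False = True
(s <-> ((p -> s) & (((s ^ p) -> (p | s)) | s))) -> (s ^ (s -> (p ^ s))) = True -> True = True
s <-> p = True <-> True = True
(s <-> p) -> p = True -> True = True
p <-> s = True <-> True = True
~(p <-> s) = ~True = False
((s <-> p) -> p) ^ ~(p <-> s) = True ^ False = True
((s <-> ((p -> s) & (((s ^ p) -> (p | s)) | s))) -> (s ^ (s -> (p ^ s)))) -> (((s <-> p) -> p) ^ ~(p <-> s)) = True -> True = True

True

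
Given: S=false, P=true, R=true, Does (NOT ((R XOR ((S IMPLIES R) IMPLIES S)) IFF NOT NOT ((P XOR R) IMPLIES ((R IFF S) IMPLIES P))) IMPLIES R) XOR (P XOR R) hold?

true

S IMPLIES R = false IMPLIES true = true
(S IMPLIES R) IMPLIES S = true IMPLIES false = false
R XOR ((S IMPLIES R) IMPLIES S) = true XOR false = true
P XOR R = true XOR true = false
R IFF S = true IFF false = false
(R IFF S) IMPLIES P = false IMPLIES true = true
(P XOR R) IMPLIES ((R IFF S) IMPLIES P) = false IMPLIES true = true
NOT ((P XOR R) IMPLIES ((R IFF S) IMPLIES P)) = NOT true = false
NOT NOT ((P XOR R) IMPLIES ((R IFF S) IMPLIES P)) = NOT false = true
(R XOR ((S IMPLIES R) IMPLIES S)) IFF NOT NOT ((P XOR R) IMPLIES ((R IFF S) IMPLIES P)) = true IFF true = true
NOT ((R XOR ((S IMPLIES R) IMPLIES S)) IFF NOT NOT ((P XOR R) IMPLIES ((R IFF S) IMPLIES P))) = NOT true = false
NOT ((R XOR ((S IMPLIES R) IMPLIES S)) IFF NOT NOT ((P XOR R) IMPLIES ((R IFF S) IMPLIES P))) IMPLIES R = false IMPLIES true = true
P XOR R = true XOR true = false
(NOT ((R XOR ((S IMPLIES R) IMPLIES S)) IFF NOT NOT ((P XOR R) IMPLIES ((R IFF S) IMPLIES P))) IMPLIES R) XOR (P XOR R) = true XOR false = true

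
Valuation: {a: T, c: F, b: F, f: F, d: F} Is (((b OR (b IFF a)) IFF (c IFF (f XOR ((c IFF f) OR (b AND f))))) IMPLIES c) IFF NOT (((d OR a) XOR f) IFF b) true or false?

b IFF a = F IFF T = F
b OR (b IFF a) = F OR F = F
c IFF f = F IFF F = T
b AND f = F AND F = F
(c IFF f) OR (b AND f) = T OR F = T
f XOR ((c IFF f) OR (b AND f)) = F XOR T = T
c IFF (f XOR ((c IFF f) OR (b AND f))) = F IFF T = F
(b OR (b IFF a)) IFF (c IFF (f XOR ((c IFF f) OR (b AND f)))) = F IFF F = T
((b OR (b IFF a)) IFF (c IFF (f XOR ((c IFF f) OR (b AND f))))) IMPLIES c = T IMPLIES F = F
d OR a = F OR T = T
(d OR a) XOR f = T XOR F = T
((d OR a) XOR f) IFF b = T IFF F = F
NOT (((d OR a) XOR f) IFF b) = NOT F = T
(((b OR (b IFF a)) IFF (c IFF (f XOR ((c IFF f) OR (b AND f))))) IMPLIES c) IFF NOT (((d OR a) XOR f) IFF b) = F IFF T = F

F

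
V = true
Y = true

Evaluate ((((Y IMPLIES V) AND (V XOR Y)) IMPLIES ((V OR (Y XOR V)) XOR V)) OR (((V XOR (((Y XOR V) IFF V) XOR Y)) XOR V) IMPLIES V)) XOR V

false

Y IMPLIES V = true IMPLIES true = true
V XOR Y = true XOR true = false
(Y IMPLIES V) AND (V XOR Y) = true AND false = false
Y XOR V = true XOR true = false
V OR (Y XOR V) = true OR false = true
(V OR (Y XOR V)) XOR V = true XOR true = false
((Y IMPLIES V) AND (V XOR Y)) IMPLIES ((V OR (Y XOR V)) XOR V) = false IMPLIES false = true
Y XOR V = true XOR true = false
(Y XOR V) IFF V = false IFF true = false
((Y XOR V) IFF V) XOR Y = false XOR true = true
V XOR (((Y XOR V) IFF V) XOR Y) = true XOR true = false
(V XOR (((Y XOR V) IFF V) XOR Y)) XOR V = false XOR true = true
((V XOR (((Y XOR V) IFF V) XOR Y)) XOR V) IMPLIES V = true IMPLIES true = true
(((Y IMPLIES V) AND (V XOR Y)) IMPLIES ((V OR (Y XOR V)) XOR V)) OR (((V XOR (((Y XOR V) IFF V) XOR Y)) XOR V) IMPLIES V) = true OR true = true
((((Y IMPLIES V) AND (V XOR Y)) IMPLIES ((V OR (Y XOR V)) XOR V)) OR (((V XOR (((Y XOR V) IFF V) XOR Y)) XOR V) IMPLIES V)) XOR V = true XOR true = false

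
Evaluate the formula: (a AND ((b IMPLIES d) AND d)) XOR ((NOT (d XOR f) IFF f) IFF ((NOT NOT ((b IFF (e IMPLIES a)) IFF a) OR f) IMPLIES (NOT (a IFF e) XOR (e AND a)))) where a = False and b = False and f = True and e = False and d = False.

Substituting a=False, b=False, f=True, e=False, d=False:
b IMPLIES d = False IMPLIES False = True
(b IMPLIES d) AND d = True AND False = False
a AND ((b IMPLIES d) AND d) = False AND False = False
d XOR f = False XOR True = True
NOT (d XOR f) = NOT True = False
NOT (d XOR f) IFF f = False IFF True = False
e IMPLIES a = False IMPLIES False = True
b IFF (e IMPLIES a) = False IFF True = False
(b IFF (e IMPLIES a)) IFF a = False IFF False = True
NOT ((b IFF (e IMPLIES a)) IFF a) = NOT True = False
NOT NOT ((b IFF (e IMPLIES a)) IFF a) = NOT False = True
NOT NOT ((b IFF (e IMPLIES a)) IFF a) OR f = True OR True = True
a IFF e = False IFF False = True
NOT (a IFF e) = NOT True = False
e AND a = False AND False = False
NOT (a IFF e) XOR (e AND a) = False XOR False = False
(NOT NOT ((b IFF (e IMPLIES a)) IFF a) OR f) IMPLIES (NOT (a IFF e) XOR (e AND a)) = True IMPLIES False = False
(NOT (d XOR f) IFF f) IFF ((NOT NOT ((b IFF (e IMPLIES a)) IFF a) OR f) IMPLIES (NOT (a IFF e) XOR (e AND a))) = False IFF False = True
(a AND ((b IMPLIES d) AND d)) XOR ((NOT (d XOR f) IFF f) IFF ((NOT NOT ((b IFF (e IMPLIES a)) IFF a) OR f) IMPLIES (NOT (a IFF e) XOR (e AND a)))) = False XOR True = True

True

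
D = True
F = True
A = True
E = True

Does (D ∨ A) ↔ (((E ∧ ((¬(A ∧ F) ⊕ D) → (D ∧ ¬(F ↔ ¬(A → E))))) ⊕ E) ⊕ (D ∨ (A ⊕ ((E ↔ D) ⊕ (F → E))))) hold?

D ∨ A = True ∨ True = True
A ∧ F = True ∧ True = True
¬(A ∧ F) = ¬True = False
¬(A ∧ F) ⊕ D = False ⊕ True = True
A → E = True → True = True
¬(A → E) = ¬True = False
F ↔ ¬(A → E) = True ↔ False = False
¬(F ↔ ¬(A → E)) = ¬False = True
D ∧ ¬(F ↔ ¬(A → E)) = True ∧ True = True
(¬(A ∧ F) ⊕ D) → (D ∧ ¬(F ↔ ¬(A → E))) = True → True = True
E ∧ ((¬(A ∧ F) ⊕ D) → (D ∧ ¬(F ↔ ¬(A → E)))) = True ∧ True = True
(E ∧ ((¬(A ∧ F) ⊕ D) → (D ∧ ¬(F ↔ ¬(A → E))))) ⊕ E = True ⊕ True = False
E ↔ D = True ↔ True = True
F → E = True → True = True
(E ↔ D) ⊕ (F → E) = True ⊕ True = False
A ⊕ ((E ↔ D) ⊕ (F → E)) = True ⊕ False = True
D ∨ (A ⊕ ((E ↔ D) ⊕ (F → E))) = True ∨ True = True
((E ∧ ((¬(A ∧ F) ⊕ D) → (D ∧ ¬(F ↔ ¬(A → E))))) ⊕ E) ⊕ (D ∨ (A ⊕ ((E ↔ D) ⊕ (F → E)))) = False ⊕ True = True
(D ∨ A) ↔ (((E ∧ ((¬(A ∧ F) ⊕ D) → (D ∧ ¬(F ↔ ¬(A → E))))) ⊕ E) ⊕ (D ∨ (A ⊕ ((E ↔ D) ⊕ (F → E))))) = True ↔ True = True

True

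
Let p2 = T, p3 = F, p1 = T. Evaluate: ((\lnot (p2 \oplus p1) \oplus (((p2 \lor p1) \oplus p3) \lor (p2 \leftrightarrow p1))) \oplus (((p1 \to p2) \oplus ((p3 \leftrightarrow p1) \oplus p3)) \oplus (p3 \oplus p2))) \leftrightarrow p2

p2 \oplus p1 = T \oplus T = F
\lnot (p2 \oplus p1) = \lnot F = T
p2 \lor p1 = T \lor T = T
(p2 \lor p1) \oplus p3 = T \oplus F = T
p2 \leftrightarrow p1 = T \leftrightarrow T = T
((p2 \lor p1) \oplus p3) \lor (p2 \leftrightarrow p1) = T \lor T = T
\lnot (p2 \oplus p1) \oplus (((p2 \lor p1) \oplus p3) \lor (p2 \leftrightarrow p1)) = T \oplus T = F
p1 \to p2 = T \to T = T
p3 \leftrightarrow p1 = F \leftrightarrow T = F
(p3 \leftrightarrow p1) \oplus p3 = F \oplus F = F
(p1 \to p2) \oplus ((p3 \leftrightarrow p1) \oplus p3) = T \oplus F = T
p3 \oplus p2 = F \oplus T = T
((p1 \to p2) \oplus ((p3 \leftrightarrow p1) \oplus p3)) \oplus (p3 \oplus p2) = T \oplus T = F
(\lnot (p2 \oplus p1) \oplus (((p2 \lor p1) \oplus p3) \lor (p2 \leftrightarrow p1))) \oplus (((p1 \to p2) \oplus ((p3 \leftrightarrow p1) \oplus p3)) \oplus (p3 \oplus p2)) = F \oplus F = F
((\lnot (p2 \oplus p1) \oplus (((p2 \lor p1) \oplus p3) \lor (p2 \leftrightarrow p1))) \oplus (((p1 \to p2) \oplus ((p3 \leftrightarrow p1) \oplus p3)) \oplus (p3 \oplus p2))) \leftrightarrow p2 = F \leftrightarrow T = F

F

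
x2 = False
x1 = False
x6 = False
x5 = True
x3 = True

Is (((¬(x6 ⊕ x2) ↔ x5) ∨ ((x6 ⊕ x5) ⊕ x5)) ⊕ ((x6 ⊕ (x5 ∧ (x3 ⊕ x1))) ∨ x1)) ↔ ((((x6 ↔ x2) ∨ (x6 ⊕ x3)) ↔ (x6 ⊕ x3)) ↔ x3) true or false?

False

x6 ⊕ x2 = False ⊕ False = False
¬(x6 ⊕ x2) = ¬False = True
¬(x6 ⊕ x2) ↔ x5 = True ↔ True = True
x6 ⊕ x5 = False ⊕ True = True
(x6 ⊕ x5) ⊕ x5 = True ⊕ True = False
(¬(x6 ⊕ x2) ↔ x5) ∨ ((x6 ⊕ x5) ⊕ x5) = True ∨ False = True
x3 ⊕ x1 = True ⊕ False = True
x5 ∧ (x3 ⊕ x1) = True ∧ True = True
x6 ⊕ (x5 ∧ (x3 ⊕ x1)) = False ⊕ True = True
(x6 ⊕ (x5 ∧ (x3 ⊕ x1))) ∨ x1 = True ∨ False = True
((¬(x6 ⊕ x2) ↔ x5) ∨ ((x6 ⊕ x5) ⊕ x5)) ⊕ ((x6 ⊕ (x5 ∧ (x3 ⊕ x1))) ∨ x1) = True ⊕ True = False
x6 ↔ x2 = False ↔ False = True
x6 ⊕ x3 = False ⊕ True = True
(x6 ↔ x2) ∨ (x6 ⊕ x3) = True ∨ True = True
x6 ⊕ x3 = False ⊕ True = True
((x6 ↔ x2) ∨ (x6 ⊕ x3)) ↔ (x6 ⊕ x3) = True ↔ True = True
(((x6 ↔ x2) ∨ (x6 ⊕ x3)) ↔ (x6 ⊕ x3)) ↔ x3 = True ↔ True = True
(((¬(x6 ⊕ x2) ↔ x5) ∨ ((x6 ⊕ x5) ⊕ x5)) ⊕ ((x6 ⊕ (x5 ∧ (x3 ⊕ x1))) ∨ x1)) ↔ ((((x6 ↔ x2) ∨ (x6 ⊕ x3)) ↔ (x6 ⊕ x3)) ↔ x3) = False ↔ True = False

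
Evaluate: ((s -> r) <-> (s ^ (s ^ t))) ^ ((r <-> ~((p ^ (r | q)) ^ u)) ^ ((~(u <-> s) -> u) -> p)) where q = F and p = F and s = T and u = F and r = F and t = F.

Substituting q=F, p=F, s=T, u=F, r=F, t=F:
s -> r = T -> F = F
s ^ t = T ^ F = T
s ^ (s ^ t) = T ^ T = F
(s -> r) <-> (s ^ (s ^ t)) = F <-> F = T
r | q = F | F = F
p ^ (r | q) = F ^ F = F
(p ^ (r | q)) ^ u = F ^ F = F
~((p ^ (r | q)) ^ u) = ~F = T
r <-> ~((p ^ (r | q)) ^ u) = F <-> T = F
u <-> s = F <-> T = F
~(u <-> s) = ~F = T
~(u <-> s) -> u = T -> F = F
(~(u <-> s) -> u) -> p = F -> F = T
(r <-> ~((p ^ (r | q)) ^ u)) ^ ((~(u <-> s) -> u) -> p) = F ^ T = T
((s -> r) <-> (s ^ (s ^ t))) ^ ((r <-> ~((p ^ (r | q)) ^ u)) ^ ((~(u <-> s) -> u) -> p)) = T ^ T = F

F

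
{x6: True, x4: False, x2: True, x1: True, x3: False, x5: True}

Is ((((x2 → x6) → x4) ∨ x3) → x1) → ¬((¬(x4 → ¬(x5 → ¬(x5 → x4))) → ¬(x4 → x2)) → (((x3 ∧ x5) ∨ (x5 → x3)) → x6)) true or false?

x2 → x6 = True → True = True
(x2 → x6) → x4 = True → False = False
((x2 → x6) → x4) ∨ x3 = False ∨ False = False
(((x2 → x6) → x4) ∨ x3) → x1 = False → True = True
x5 → x4 = True → False = False
¬(x5 → x4) = ¬False = True
x5 → ¬(x5 → x4) = True → True = True
¬(x5 → ¬(x5 → x4)) = ¬True = False
x4 → ¬(x5 → ¬(x5 → x4)) = False → False = True
¬(x4 → ¬(x5 → ¬(x5 → x4))) = ¬True = False
x4 → x2 = False → True = True
¬(x4 → x2) = ¬True = False
¬(x4 → ¬(x5 → ¬(x5 → x4))) → ¬(x4 → x2) = False → False = True
x3 ∧ x5 = False ∧ True = False
x5 → x3 = True → False = False
(x3 ∧ x5) ∨ (x5 → x3) = False ∨ False = False
((x3 ∧ x5) ∨ (x5 → x3)) → x6 = False → True = True
(¬(x4 → ¬(x5 → ¬(x5 → x4))) → ¬(x4 → x2)) → (((x3 ∧ x5) ∨ (x5 → x3)) → x6) = True → True = True
¬((¬(x4 → ¬(x5 → ¬(x5 → x4))) → ¬(x4 → x2)) → (((x3 ∧ x5) ∨ (x5 → x3)) → x6)) = ¬True = False
((((x2 → x6) → x4) ∨ x3) → x1) → ¬((¬(x4 → ¬(x5 → ¬(x5 → x4))) → ¬(x4 → x2)) → (((x3 ∧ x5) ∨ (x5 → x3)) → x6)) = True → False = False

False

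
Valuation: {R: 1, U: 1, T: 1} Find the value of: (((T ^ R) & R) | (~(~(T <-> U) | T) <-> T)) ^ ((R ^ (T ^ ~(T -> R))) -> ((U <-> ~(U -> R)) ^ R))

T ^ R = 1 ^ 1 = 0
(T ^ R) & R = 0 & 1 = 0
T <-> U = 1 <-> 1 = 1
~(T <-> U) = ~1 = 0
~(T <-> U) | T = 0 | 1 = 1
~(~(T <-> U) | T) = ~1 = 0
~(~(T <-> U) | T) <-> T = 0 <-> 1 = 0
((T ^ R) & R) | (~(~(T <-> U) | T) <-> T) = 0 | 0 = 0
T -> R = 1 -> 1 = 1
~(T -> R) = ~1 = 0
T ^ ~(T -> R) = 1 ^ 0 = 1
R ^ (T ^ ~(T -> R)) = 1 ^ 1 = 0
U -> R = 1 -> 1 = 1
~(U -> R) = ~1 = 0
U <-> ~(U -> R) = 1 <-> 0 = 0
(U <-> ~(U -> R)) ^ R = 0 ^ 1 = 1
(R ^ (T ^ ~(T -> R))) -> ((U <-> ~(U -> R)) ^ R) = 0 -> 1 = 1
(((T ^ R) & R) | (~(~(T <-> U) | T) <-> T)) ^ ((R ^ (T ^ ~(T -> R))) -> ((U <-> ~(U -> R)) ^ R)) = 0 ^ 1 = 1

1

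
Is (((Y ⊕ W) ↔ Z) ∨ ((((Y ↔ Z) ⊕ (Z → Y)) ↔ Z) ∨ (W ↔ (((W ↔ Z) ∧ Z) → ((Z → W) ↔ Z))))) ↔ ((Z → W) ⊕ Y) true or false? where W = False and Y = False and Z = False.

True

Substituting W=False, Y=False, Z=False:
Y ⊕ W = False ⊕ False = False
(Y ⊕ W) ↔ Z = False ↔ False = True
Y ↔ Z = False ↔ False = True
Z → Y = False → False = True
(Y ↔ Z) ⊕ (Z → Y) = True ⊕ True = False
((Y ↔ Z) ⊕ (Z → Y)) ↔ Z = False ↔ False = True
W ↔ Z = False ↔ False = True
(W ↔ Z) ∧ Z = True ∧ False = False
Z → W = False → False = True
(Z → W) ↔ Z = True ↔ False = False
((W ↔ Z) ∧ Z) → ((Z → W) ↔ Z) = False → False = True
W ↔ (((W ↔ Z) ∧ Z) → ((Z → W) ↔ Z)) = False ↔ True = False
(((Y ↔ Z) ⊕ (Z → Y)) ↔ Z) ∨ (W ↔ (((W ↔ Z) ∧ Z) → ((Z → W) ↔ Z))) = True ∨ False = True
((Y ⊕ W) ↔ Z) ∨ ((((Y ↔ Z) ⊕ (Z → Y)) ↔ Z) ∨ (W ↔ (((W ↔ Z) ∧ Z) → ((Z → W) ↔ Z)))) = True ∨ True = True
Z → W = False → False = True
(Z → W) ⊕ Y = True ⊕ False = True
(((Y ⊕ W) ↔ Z) ∨ ((((Y ↔ Z) ⊕ (Z → Y)) ↔ Z) ∨ (W ↔ (((W ↔ Z) ∧ Z) → ((Z → W) ↔ Z))))) ↔ ((Z → W) ⊕ Y) = True ↔ True = True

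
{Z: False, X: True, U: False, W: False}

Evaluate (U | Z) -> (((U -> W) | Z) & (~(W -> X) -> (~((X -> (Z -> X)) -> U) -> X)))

U | Z = False | False = False
U -> W = False -> False = True
(U -> W) | Z = True | False = True
W -> X = False -> True = True
~(W -> X) = ~True = False
Z -> X = False -> True = True
X -> (Z -> X) = True -> True = True
(X -> (Z -> X)) -> U = True -> False = False
~((X -> (Z -> X)) -> U) = ~False = True
~((X -> (Z -> X)) -> U) -> X = True -> True = True
~(W -> X) -> (~((X -> (Z -> X)) -> U) -> X) = False -> True = True
((U -> W) | Z) & (~(W -> X) -> (~((X -> (Z -> X)) -> U) -> X)) = True & True = True
(U | Z) -> (((U -> W) | Z) & (~(W -> X) -> (~((X -> (Z -> X)) -> U) -> X))) = False -> True = True

True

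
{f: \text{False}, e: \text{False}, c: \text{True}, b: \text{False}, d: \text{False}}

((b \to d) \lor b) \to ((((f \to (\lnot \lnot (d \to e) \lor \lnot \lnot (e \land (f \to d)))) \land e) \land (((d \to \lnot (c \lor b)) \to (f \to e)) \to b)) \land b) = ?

\text{False}

b \to d = \text{False} \to \text{False} = \text{True}
(b \to d) \lor b = \text{True} \lor \text{False} = \text{True}
d \to e = \text{False} \to \text{False} = \text{True}
\lnot (d \to e) = \lnot \text{True} = \text{False}
\lnot \lnot (d \to e) = \lnot \text{False} = \text{True}
f \to d = \text{False} \to \text{False} = \text{True}
e \land (f \to d) = \text{False} \land \text{True} = \text{False}
\lnot (e \land (f \to d)) = \lnot \text{False} = \text{True}
\lnot \lnot (e \land (f \to d)) = \lnot \text{True} = \text{False}
\lnot \lnot (d \to e) \lor \lnot \lnot (e \land (f \to d)) = \text{True} \lor \text{False} = \text{True}
f \to (\lnot \lnot (d \to e) \lor \lnot \lnot (e \land (f \to d))) = \text{False} \to \text{True} = \text{True}
(f \to (\lnot \lnot (d \to e) \lor \lnot \lnot (e \land (f \to d)))) \land e = \text{True} \land \text{False} = \text{False}
c \lor b = \text{True} \lor \text{False} = \text{True}
\lnot (c \lor b) = \lnot \text{True} = \text{False}
d \to \lnot (c \lor b) = \text{False} \to \text{False} = \text{True}
f \to e = \text{False} \to \text{False} = \text{True}
(d \to \lnot (c \lor b)) \to (f \to e) = \text{True} \to \text{True} = \text{True}
((d \to \lnot (c \lor b)) \to (f \to e)) \to b = \text{True} \to \text{False} = \text{False}
((f \to (\lnot \lnot (d \to e) \lor \lnot \lnot (e \land (f \to d)))) \land e) \land (((d \to \lnot (c \lor b)) \to (f \to e)) \to b) = \text{False} \land \text{False} = \text{False}
(((f \to (\lnot \lnot (d \to e) \lor \lnot \lnot (e \land (f \to d)))) \land e) \land (((d \to \lnot (c \lor b)) \to (f \to e)) \to b)) \land b = \text{False} \land \text{False} = \text{False}
((b \to d) \lor b) \to ((((f \to (\lnot \lnot (d \to e) \lor \lnot \lnot (e \land (f \to d)))) \land e) \land (((d \to \lnot (c \lor b)) \to (f \to e)) \to b)) \land b) = \text{True} \to \text{False} = \text{False}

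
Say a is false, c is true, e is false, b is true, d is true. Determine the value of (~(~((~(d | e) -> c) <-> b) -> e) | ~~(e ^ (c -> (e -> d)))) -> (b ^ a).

d | e = True | False = True
~(d | e) = ~True = False
~(d | e) -> c = False -> True = True
(~(d | e) -> c) <-> b = True <-> True = True
~((~(d | e) -> c) <-> b) = ~True = False
~((~(d | e) -> c) <-> b) -> e = False -> False = True
~(~((~(d | e) -> c) <-> b) -> e) = ~True = False
e -> d = False -> True = True
c -> (e -> d) = True -> True = True
e ^ (c -> (e -> d)) = False ^ True = True
~(e ^ (c -> (e -> d))) = ~True = False
~~(e ^ (c -> (e -> d))) = ~False = True
~(~((~(d | e) -> c) <-> b) -> e) | ~~(e ^ (c -> (e -> d))) = False | True = True
b ^ a = True ^ False = True
(~(~((~(d | e) -> c) <-> b) -> e) | ~~(e ^ (c -> (e -> d)))) -> (b ^ a) = True -> True = True

True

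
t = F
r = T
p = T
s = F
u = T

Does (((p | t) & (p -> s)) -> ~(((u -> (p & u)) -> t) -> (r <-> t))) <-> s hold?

p | t = T | F = T
p -> s = T -> F = F
(p | t) & (p -> s) = T & F = F
p & u = T & T = T
u -> (p & u) = T -> T = T
(u -> (p & u)) -> t = T -> F = F
r <-> t = T <-> F = F
((u -> (p & u)) -> t) -> (r <-> t) = F -> F = T
~(((u -> (p & u)) -> t) -> (r <-> t)) = ~T = F
((p | t) & (p -> s)) -> ~(((u -> (p & u)) -> t) -> (r <-> t)) = F -> F = T
(((p | t) & (p -> s)) -> ~(((u -> (p & u)) -> t) -> (r <-> t))) <-> s = T <-> F = F

F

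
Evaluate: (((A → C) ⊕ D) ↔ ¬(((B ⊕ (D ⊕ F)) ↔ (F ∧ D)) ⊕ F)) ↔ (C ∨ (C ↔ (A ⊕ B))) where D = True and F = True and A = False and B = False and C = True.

A → C = False → True = True
(A → C) ⊕ D = True ⊕ True = False
D ⊕ F = True ⊕ True = False
B ⊕ (D ⊕ F) = False ⊕ False = False
F ∧ D = True ∧ True = True
(B ⊕ (D ⊕ F)) ↔ (F ∧ D) = False ↔ True = False
((B ⊕ (D ⊕ F)) ↔ (F ∧ D)) ⊕ F = False ⊕ True = True
¬(((B ⊕ (D ⊕ F)) ↔ (F ∧ D)) ⊕ F) = ¬True = False
((A → C) ⊕ D) ↔ ¬(((B ⊕ (D ⊕ F)) ↔ (F ∧ D)) ⊕ F) = False ↔ False = True
A ⊕ B = False ⊕ False = False
C ↔ (A ⊕ B) = True ↔ False = False
C ∨ (C ↔ (A ⊕ B)) = True ∨ False = True
(((A → C) ⊕ D) ↔ ¬(((B ⊕ (D ⊕ F)) ↔ (F ∧ D)) ⊕ F)) ↔ (C ∨ (C ↔ (A ⊕ B))) = True ↔ True = True

True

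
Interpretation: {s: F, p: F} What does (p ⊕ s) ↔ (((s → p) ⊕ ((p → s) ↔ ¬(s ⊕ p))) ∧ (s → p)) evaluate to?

p ⊕ s = F ⊕ F = F
s → p = F → F = T
p → s = F → F = T
s ⊕ p = F ⊕ F = F
¬(s ⊕ p) = ¬F = T
(p → s) ↔ ¬(s ⊕ p) = T ↔ T = T
(s → p) ⊕ ((p → s) ↔ ¬(s ⊕ p)) = T ⊕ T = F
s → p = F → F = T
((s → p) ⊕ ((p → s) ↔ ¬(s ⊕ p))) ∧ (s → p) = F ∧ T = F
(p ⊕ s) ↔ (((s → p) ⊕ ((p → s) ↔ ¬(s ⊕ p))) ∧ (s → p)) = F ↔ F = T

T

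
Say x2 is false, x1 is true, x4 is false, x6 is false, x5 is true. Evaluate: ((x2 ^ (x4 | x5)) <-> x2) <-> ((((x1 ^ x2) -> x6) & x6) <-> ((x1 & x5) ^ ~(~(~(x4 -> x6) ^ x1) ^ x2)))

x4 | x5 = F | T = T
x2 ^ (x4 | x5) = F ^ T = T
(x2 ^ (x4 | x5)) <-> x2 = T <-> F = F
x1 ^ x2 = T ^ F = T
(x1 ^ x2) -> x6 = T -> F = F
((x1 ^ x2) -> x6) & x6 = F & F = F
x1 & x5 = T & T = T
x4 -> x6 = F -> F = T
~(x4 -> x6) = ~T = F
~(x4 -> x6) ^ x1 = F ^ T = T
~(~(x4 -> x6) ^ x1) = ~T = F
~(~(x4 -> x6) ^ x1) ^ x2 = F ^ F = F
~(~(~(x4 -> x6) ^ x1) ^ x2) = ~F = T
(x1 & x5) ^ ~(~(~(x4 -> x6) ^ x1) ^ x2) = T ^ T = F
(((x1 ^ x2) -> x6) & x6) <-> ((x1 & x5) ^ ~(~(~(x4 -> x6) ^ x1) ^ x2)) = F <-> F = T
((x2 ^ (x4 | x5)) <-> x2) <-> ((((x1 ^ x2) -> x6) & x6) <-> ((x1 & x5) ^ ~(~(~(x4 -> x6) ^ x1) ^ x2))) = F <-> T = F

F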